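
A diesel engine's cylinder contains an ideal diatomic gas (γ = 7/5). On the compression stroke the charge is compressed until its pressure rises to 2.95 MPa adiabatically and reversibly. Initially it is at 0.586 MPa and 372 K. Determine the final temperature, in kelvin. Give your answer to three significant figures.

Adiabatic: T₂/T₁ = (P₂/P₁)^((γ−1)/γ).
T₂ = 372 × (2.95/0.586)^(2/7) = 590.3 K.

T₂ ≈ 590 K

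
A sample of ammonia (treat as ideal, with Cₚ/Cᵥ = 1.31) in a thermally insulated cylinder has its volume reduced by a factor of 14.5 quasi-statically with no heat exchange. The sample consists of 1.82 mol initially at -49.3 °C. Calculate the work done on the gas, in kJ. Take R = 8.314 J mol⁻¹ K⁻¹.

W ≈ 14.1 kJ

For a reversible adiabat TV^(γ−1) is constant, so T₂ = T₁ (V₁/V₂)^(γ−1).
T₁ = -49.3 °C = 223.8 K.
T₂ = 223.8 × 14.5^(0.31) = 512.8 K.
Q = 0, so ΔU = W_on_gas = nCᵥΔT with Cᵥ = R/(γ−1) = 26.82 J/(mol·K).
ΔU = 1.82 × 26.82 × (512.8 − 223.8) = 14110 J.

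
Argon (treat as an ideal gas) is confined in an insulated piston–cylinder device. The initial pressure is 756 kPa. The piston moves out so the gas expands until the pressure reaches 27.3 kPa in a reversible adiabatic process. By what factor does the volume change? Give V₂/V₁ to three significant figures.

V₂/V₁ ≈ 7.34

From PV^γ = const, V₂/V₁ = (P₁/P₂)^(1/γ).
For a monatomic ideal gas γ = 5/3.
V₂/V₁ = (756/27.3)^(3/5) = 7.335.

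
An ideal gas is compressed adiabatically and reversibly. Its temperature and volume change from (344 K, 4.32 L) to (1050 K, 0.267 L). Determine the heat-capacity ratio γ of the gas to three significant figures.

γ ≈ 1.40

TV^(γ−1) = const ⇒ γ − 1 = ln(T₂/T₁) / ln(V₁/V₂).
γ = 1 + ln(1050/344) / ln(4.32/0.267) = 1.401.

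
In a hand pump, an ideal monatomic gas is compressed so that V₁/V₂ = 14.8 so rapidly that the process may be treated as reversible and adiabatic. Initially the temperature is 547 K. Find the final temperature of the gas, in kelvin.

Adiabatic: T₁V₁^(γ−1) = T₂V₂^(γ−1) ⇒ T₂ = T₁ (V₁/V₂)^(γ−1).
For a monatomic ideal gas γ = 5/3, so γ−1 = 2/3.
T₂ = 547 × 14.8^(2/3) = 3297 K.

T₂ ≈ 3300 K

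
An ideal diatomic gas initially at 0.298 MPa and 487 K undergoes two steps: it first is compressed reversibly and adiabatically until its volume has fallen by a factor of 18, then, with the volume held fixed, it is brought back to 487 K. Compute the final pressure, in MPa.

P₃ ≈ 5.36 MPa

For a diatomic ideal gas γ = 7/5.
Adiabatic step (PV^γ = const): P₂ = 0.298×18^(7/5) = 17.05 MPa; T₂ = 487×18^(2/5) = 1548 K.
Isochoric: P₃ = P₂(T₃/T₂) = 17.05 × (487/1548) = 5.364 MPa.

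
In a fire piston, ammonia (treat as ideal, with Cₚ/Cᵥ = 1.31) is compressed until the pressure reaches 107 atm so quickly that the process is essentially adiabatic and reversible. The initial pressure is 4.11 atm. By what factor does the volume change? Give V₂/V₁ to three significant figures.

From PV^γ = const, V₂/V₁ = (P₁/P₂)^(1/γ).
V₂/V₁ = (4.11/107)^(0.763) = 0.08307.

V₂/V₁ ≈ 0.0831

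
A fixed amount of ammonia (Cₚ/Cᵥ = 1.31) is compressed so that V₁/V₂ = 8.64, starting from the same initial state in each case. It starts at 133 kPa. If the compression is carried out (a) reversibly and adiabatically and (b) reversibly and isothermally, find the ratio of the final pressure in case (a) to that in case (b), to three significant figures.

P_adiabatic / P_isothermal ≈ 1.95

Isothermal: P_b = P₁(V₁/V₂) = 133×8.64.
Adiabatic: P_a = P₁(V₁/V₂)^γ = 133×8.64^(1.31).
P_a/P_b = (V₁/V₂)^(γ−1) = 8.64^(0.31) = 1.951.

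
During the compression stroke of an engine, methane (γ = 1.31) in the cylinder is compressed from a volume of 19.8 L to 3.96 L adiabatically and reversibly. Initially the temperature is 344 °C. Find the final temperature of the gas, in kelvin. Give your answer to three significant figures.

T₂ ≈ 1020 K

For a reversible adiabat TV^(γ−1) is constant, so T₂ = T₁ (V₁/V₂)^(γ−1).
T₁ = 344 °C = 617.1 K.
T₂ = 617.1 × (19.8/3.96)^(0.31) = 1016 K.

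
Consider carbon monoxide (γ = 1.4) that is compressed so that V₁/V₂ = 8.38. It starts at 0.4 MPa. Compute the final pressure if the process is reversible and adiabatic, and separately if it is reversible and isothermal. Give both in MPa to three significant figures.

Isothermal: P₂ = P₁(V₁/V₂) = 0.4×8.38 = 3.352 MPa.
Adiabatic: P₂ = P₁(V₁/V₂)^γ = 0.4×8.38^(1.4) = 7.845 MPa.

adiabatic: 7.85 MPa; isothermal: 3.35 MPa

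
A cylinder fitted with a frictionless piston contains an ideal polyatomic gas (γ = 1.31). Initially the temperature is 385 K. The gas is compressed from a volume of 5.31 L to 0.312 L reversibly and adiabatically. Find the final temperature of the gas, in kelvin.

For a reversible adiabat TV^(γ−1) is constant, so T₂ = T₁ (V₁/V₂)^(γ−1).
T₂ = 385 × (5.31/0.312)^(0.31) = 926.9 K.

T₂ ≈ 927 K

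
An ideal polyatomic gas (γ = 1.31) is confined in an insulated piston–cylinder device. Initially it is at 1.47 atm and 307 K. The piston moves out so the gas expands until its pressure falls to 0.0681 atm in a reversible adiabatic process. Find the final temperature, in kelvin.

T₂ ≈ 148 K

Along an adiabat T P^((1−γ)/γ) is constant, so T₂ = T₁ (P₂/P₁)^((γ−1)/γ).
T₂ = 307 × (0.0681/1.47)^(0.237) = 148.4 K.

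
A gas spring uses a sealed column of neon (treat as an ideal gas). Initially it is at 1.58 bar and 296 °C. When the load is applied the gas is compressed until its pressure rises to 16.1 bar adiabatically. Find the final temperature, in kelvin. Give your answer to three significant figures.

T₂ ≈ 1440 K

Adiabatic: T₂/T₁ = (P₂/P₁)^((γ−1)/γ).
For a monatomic ideal gas γ = 5/3, so (γ−1)/γ = 2/5.
T₁ = 296 °C = 569.1 K.
T₂ = 569.1 × (16.1/1.58)^(2/5) = 1440 K.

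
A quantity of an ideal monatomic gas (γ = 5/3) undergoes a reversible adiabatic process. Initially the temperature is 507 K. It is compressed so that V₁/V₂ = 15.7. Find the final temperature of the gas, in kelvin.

For a reversible adiabat TV^(γ−1) is constant, so T₂ = T₁ (V₁/V₂)^(γ−1).
T₂ = 507 × 15.7^(2/3) = 3179 K.

T₂ ≈ 3180 K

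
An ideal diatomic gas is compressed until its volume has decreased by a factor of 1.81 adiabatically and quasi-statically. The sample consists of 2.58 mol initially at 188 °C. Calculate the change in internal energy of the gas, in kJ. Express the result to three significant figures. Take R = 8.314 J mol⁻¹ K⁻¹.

ΔU ≈ 6.62 kJ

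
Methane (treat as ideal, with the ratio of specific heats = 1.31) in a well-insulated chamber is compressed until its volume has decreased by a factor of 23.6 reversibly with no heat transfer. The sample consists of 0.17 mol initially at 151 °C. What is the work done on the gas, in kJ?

W ≈ 3.22 kJ

For a reversible adiabat TV^(γ−1) is constant, so T₂ = T₁ (V₁/V₂)^(γ−1).
T₁ = 151 °C = 424.1 K.
T₂ = 424.1 × 23.6^(0.31) = 1130 K.
Q = 0, so ΔU = W_on_gas = nCᵥΔT with Cᵥ = R/(γ−1) = 26.82 J/(mol·K).
ΔU = 0.17 × 26.82 × (1130 − 424.1) = 3219 J.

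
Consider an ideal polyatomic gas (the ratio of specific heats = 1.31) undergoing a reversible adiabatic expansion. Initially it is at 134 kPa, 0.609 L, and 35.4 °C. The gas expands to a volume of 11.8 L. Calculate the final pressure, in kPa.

P₂ ≈ 2.76 kPa

Adiabatic: P₁V₁^γ = P₂V₂^γ ⇒ P₂ = P₁ (V₁/V₂)^γ.
P₂ = 134 × (0.609/11.8)^(1.31) = 2.759 kPa.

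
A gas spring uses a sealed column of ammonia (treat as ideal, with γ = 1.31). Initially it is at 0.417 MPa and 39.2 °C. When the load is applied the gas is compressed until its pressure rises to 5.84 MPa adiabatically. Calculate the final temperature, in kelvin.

Adiabatic: T₂/T₁ = (P₂/P₁)^((γ−1)/γ).
T₁ = 39.2 °C = 312.3 K.
T₂ = 312.3 × (5.84/0.417)^(0.237) = 583.3 K.

T₂ ≈ 583 K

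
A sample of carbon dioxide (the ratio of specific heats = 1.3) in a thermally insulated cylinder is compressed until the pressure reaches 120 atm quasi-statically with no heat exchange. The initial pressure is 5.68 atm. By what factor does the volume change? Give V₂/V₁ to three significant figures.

From PV^γ = const, V₂/V₁ = (P₁/P₂)^(1/γ).
V₂/V₁ = (5.68/120)^(0.769) = 0.0957.

V₂/V₁ ≈ 0.0957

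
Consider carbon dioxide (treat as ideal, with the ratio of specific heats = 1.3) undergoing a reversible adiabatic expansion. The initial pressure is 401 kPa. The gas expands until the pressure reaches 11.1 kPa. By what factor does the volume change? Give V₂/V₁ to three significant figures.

From PV^γ = const, V₂/V₁ = (P₁/P₂)^(1/γ).
V₂/V₁ = (401/11.1)^(0.769) = 15.79.

V₂/V₁ ≈ 15.8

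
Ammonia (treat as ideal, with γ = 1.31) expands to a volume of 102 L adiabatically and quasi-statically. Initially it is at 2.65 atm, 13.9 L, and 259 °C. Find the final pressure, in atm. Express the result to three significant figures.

P₂ ≈ 0.195 atm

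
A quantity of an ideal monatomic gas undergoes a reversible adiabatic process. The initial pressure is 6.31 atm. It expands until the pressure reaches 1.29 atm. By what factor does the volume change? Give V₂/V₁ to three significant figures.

V₂/V₁ ≈ 2.59

From PV^γ = const, V₂/V₁ = (P₁/P₂)^(1/γ).
For a monatomic ideal gas γ = 5/3.
V₂/V₁ = (6.31/1.29)^(3/5) = 2.592.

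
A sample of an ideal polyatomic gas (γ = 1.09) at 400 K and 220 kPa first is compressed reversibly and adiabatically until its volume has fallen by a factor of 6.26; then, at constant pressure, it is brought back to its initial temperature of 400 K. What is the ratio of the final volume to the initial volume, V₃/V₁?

Adiabatic step: V₂/V₁ = 0.1597; T₂ = T₁·6.26^(0.09) = 471.8 K.
Isobaric step: V₃/V₂ = T₃/T₂ = 400/471.8.
V₃/V₁ = (V₂/V₁)(V₃/V₂) = 0.1597 × (400/471.8) = 0.1354.

V₃/V₁ ≈ 0.135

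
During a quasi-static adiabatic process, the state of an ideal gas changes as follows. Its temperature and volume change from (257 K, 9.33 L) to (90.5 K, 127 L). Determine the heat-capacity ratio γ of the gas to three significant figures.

TV^(γ−1) = const ⇒ γ − 1 = ln(T₂/T₁) / ln(V₁/V₂).
γ = 1 + ln(90.5/257) / ln(9.33/127) = 1.4.

γ ≈ 1.40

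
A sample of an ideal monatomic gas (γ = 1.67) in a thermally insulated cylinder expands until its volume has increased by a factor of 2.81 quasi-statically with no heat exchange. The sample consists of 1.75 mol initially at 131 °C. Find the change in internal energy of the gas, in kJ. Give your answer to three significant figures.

For a reversible adiabat TV^(γ−1) is constant, so T₂ = T₁ (V₁/V₂)^(γ−1).
T₁ = 131 °C = 404.1 K.
T₂ = 404.1 × (1/2.81)^(0.67) = 202.3 K.
Q = 0, so ΔU = W_on_gas = nCᵥΔT with Cᵥ = R/(γ−1) = 12.41 J/(mol·K).
ΔU = 1.75 × 12.41 × (202.3 − 404.1) = -4384 J.

ΔU ≈ -4.38 kJ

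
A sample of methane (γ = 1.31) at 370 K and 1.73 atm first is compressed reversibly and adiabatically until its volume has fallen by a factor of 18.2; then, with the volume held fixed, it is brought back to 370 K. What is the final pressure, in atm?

Adiabatic step (PV^γ = const): P₂ = 1.73×18.2^(1.31) = 77.4 atm; T₂ = 370×18.2^(0.31) = 909.5 K.
Isochoric: P₃ = P₂(T₃/T₂) = 77.4 × (370/909.5) = 31.49 atm.

P₃ ≈ 31.5 atm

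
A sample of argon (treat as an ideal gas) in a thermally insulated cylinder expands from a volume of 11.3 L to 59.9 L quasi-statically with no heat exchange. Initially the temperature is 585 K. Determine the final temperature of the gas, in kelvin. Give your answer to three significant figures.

For a reversible adiabat TV^(γ−1) is constant, so T₂ = T₁ (V₁/V₂)^(γ−1).
For a monatomic ideal gas γ = 5/3, so γ−1 = 2/3.
T₂ = 585 × (11.3/59.9)^(2/3) = 192.4 K.

T₂ ≈ 192 K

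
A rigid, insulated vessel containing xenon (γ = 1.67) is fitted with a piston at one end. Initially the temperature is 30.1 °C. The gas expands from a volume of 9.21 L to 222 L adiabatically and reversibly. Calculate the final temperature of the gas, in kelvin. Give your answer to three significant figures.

T₂ ≈ 36.0 K

Adiabatic: T₁V₁^(γ−1) = T₂V₂^(γ−1) ⇒ T₂ = T₁ (V₁/V₂)^(γ−1).
T₁ = 30.1 °C = 303.2 K.
T₂ = 303.2 × (9.21/222)^(0.67) = 35.96 K.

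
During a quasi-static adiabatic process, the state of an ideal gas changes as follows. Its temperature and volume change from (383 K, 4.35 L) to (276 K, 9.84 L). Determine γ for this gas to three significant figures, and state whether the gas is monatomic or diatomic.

TV^(γ−1) = const ⇒ γ − 1 = ln(T₂/T₁) / ln(V₁/V₂).
γ = 1 + ln(276/383) / ln(4.35/9.84) = 1.401.
γ ≈ 1.40 is close to 7/5, so the gas is diatomic.

γ ≈ 1.40; diatomic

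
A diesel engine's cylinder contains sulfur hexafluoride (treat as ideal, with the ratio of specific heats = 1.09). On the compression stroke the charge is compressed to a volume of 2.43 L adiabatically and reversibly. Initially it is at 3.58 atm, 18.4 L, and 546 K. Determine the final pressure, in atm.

P₂ ≈ 32.5 atm

Since PV^γ is constant along a reversible adiabat, P₂ = P₁ (V₁/V₂)^γ.
P₂ = 3.58 × (18.4/2.43)^(1.09) = 32.53 atm.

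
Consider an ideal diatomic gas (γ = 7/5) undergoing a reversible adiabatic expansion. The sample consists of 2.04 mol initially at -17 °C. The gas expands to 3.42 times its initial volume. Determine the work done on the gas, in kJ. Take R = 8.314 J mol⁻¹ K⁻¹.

W ≈ -4.22 kJ

For a reversible adiabat TV^(γ−1) is constant, so T₂ = T₁ (V₁/V₂)^(γ−1).
T₁ = -17 °C = 256.1 K.
T₂ = 256.1 × (1/3.42)^(2/5) = 156.6 K.
Q = 0, so ΔU = W_on_gas = nCᵥΔT with Cᵥ = R/(γ−1) = 20.79 J/(mol·K).
ΔU = 2.04 × 20.79 × (156.6 − 256.1) = -4220 J.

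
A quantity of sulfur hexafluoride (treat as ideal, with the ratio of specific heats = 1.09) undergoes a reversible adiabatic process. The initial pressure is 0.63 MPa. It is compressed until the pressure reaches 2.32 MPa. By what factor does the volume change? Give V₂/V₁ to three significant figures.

From PV^γ = const, V₂/V₁ = (P₁/P₂)^(1/γ).
V₂/V₁ = (0.63/2.32)^(0.917) = 0.3024.

V₂/V₁ ≈ 0.302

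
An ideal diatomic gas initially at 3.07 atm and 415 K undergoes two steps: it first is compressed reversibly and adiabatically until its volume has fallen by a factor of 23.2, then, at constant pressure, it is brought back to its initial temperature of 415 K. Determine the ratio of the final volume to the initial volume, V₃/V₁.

V₃/V₁ ≈ 0.0123

For a diatomic ideal gas γ = 7/5.
Adiabatic step: V₂/V₁ = 0.0431; T₂ = T₁·23.2^(2/5) = 1460 K.
Isobaric step: V₃/V₂ = T₃/T₂ = 415/1460.
V₃/V₁ = (V₂/V₁)(V₃/V₂) = 0.0431 × (415/1460) = 0.01226.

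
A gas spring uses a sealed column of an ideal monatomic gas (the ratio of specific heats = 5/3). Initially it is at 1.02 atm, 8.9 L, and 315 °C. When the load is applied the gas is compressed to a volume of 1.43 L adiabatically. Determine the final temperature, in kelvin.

For a reversible adiabat TV^(γ−1) is constant, so T₂ = T₁ (V₁/V₂)^(γ−1).
T₁ = 315 °C = 588.1 K.
T₂ = 588.1 × (8.9/1.43)^(2/3) = 1990 K.

T₂ ≈ 1990 K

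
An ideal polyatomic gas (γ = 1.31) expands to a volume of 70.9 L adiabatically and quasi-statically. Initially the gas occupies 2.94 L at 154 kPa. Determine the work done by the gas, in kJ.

W ≈ 0.916 kJ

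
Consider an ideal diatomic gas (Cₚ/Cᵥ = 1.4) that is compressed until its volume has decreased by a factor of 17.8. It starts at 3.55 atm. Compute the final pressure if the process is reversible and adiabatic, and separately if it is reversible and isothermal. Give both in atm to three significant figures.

adiabatic: 200 atm; isothermal: 63.2 atm

Isothermal: P₂ = P₁(V₁/V₂) = 3.55×17.8 = 63.19 atm.
Adiabatic: P₂ = P₁(V₁/V₂)^γ = 3.55×17.8^(1.4) = 199.9 atm.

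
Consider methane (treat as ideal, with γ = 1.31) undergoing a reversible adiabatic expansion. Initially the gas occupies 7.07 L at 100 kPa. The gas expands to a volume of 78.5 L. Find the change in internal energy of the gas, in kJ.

P₂ = P₁(V₁/V₂)^γ = 100×(7.07/78.5)^(1.31) = 4.27 kPa.
For a reversible adiabat, W_by_gas = (P₁V₁ − P₂V₂)/(γ−1).
W_by = (100000×0.00707 − 4270×0.0785) / (0.31) = 1199 J.
Q = 0 ⇒ ΔU = −W_by = -1199 J.

ΔU ≈ -1.20 kJ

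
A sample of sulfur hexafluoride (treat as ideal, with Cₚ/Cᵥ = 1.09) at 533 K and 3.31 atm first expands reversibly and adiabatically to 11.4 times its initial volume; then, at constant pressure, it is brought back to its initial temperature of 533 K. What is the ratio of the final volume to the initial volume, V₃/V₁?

Adiabatic step: V₂/V₁ = 11.4; T₂ = T₁·(1/11.4)^(0.09) = 428.2 K.
Isobaric step: V₃/V₂ = T₃/T₂ = 533/428.2.
V₃/V₁ = (V₂/V₁)(V₃/V₂) = 11.4 × (533/428.2) = 14.19.

V₃/V₁ ≈ 14.2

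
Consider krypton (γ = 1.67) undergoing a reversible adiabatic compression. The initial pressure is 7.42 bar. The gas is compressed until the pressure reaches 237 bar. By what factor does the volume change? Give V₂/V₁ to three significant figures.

From PV^γ = const, V₂/V₁ = (P₁/P₂)^(1/γ).
V₂/V₁ = (7.42/237)^(0.599) = 0.1257.

V₂/V₁ ≈ 0.126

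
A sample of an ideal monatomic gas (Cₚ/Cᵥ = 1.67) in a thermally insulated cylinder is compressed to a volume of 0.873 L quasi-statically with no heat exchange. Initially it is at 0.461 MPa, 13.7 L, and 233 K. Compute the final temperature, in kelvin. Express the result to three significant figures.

For a reversible adiabat TV^(γ−1) is constant, so T₂ = T₁ (V₁/V₂)^(γ−1).
T₂ = 233 × (13.7/0.873)^(0.67) = 1474 K.

T₂ ≈ 1470 K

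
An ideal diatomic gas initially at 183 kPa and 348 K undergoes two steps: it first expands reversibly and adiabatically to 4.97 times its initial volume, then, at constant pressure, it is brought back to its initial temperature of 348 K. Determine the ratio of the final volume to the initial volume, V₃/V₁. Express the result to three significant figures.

V₃/V₁ ≈ 9.44

For a diatomic ideal gas γ = 7/5.
Adiabatic step: V₂/V₁ = 4.97; T₂ = T₁·(1/4.97)^(2/5) = 183.2 K.
Isobaric step: V₃/V₂ = T₃/T₂ = 348/183.2.
V₃/V₁ = (V₂/V₁)(V₃/V₂) = 4.97 × (348/183.2) = 9.438.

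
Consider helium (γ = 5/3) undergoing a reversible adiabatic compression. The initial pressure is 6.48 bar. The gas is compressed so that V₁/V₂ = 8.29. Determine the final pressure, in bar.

P₂ ≈ 220 bar

Since PV^γ is constant along a reversible adiabat, P₂ = P₁ (V₁/V₂)^γ.
P₂ = 6.48 × 8.29^(5/3) = 220 bar.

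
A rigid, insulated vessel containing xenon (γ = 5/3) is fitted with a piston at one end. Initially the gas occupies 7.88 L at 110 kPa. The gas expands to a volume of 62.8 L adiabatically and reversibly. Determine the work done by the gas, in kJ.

W ≈ 0.974 kJ

P₂ = P₁(V₁/V₂)^γ = 110×(7.88/62.8)^(5/3) = 3.459 kPa.
For a reversible adiabat, W_by_gas = (P₁V₁ − P₂V₂)/(γ−1).
W_by = (110000×0.00788 − 3459×0.0628) / (2/3) = 974.3 J.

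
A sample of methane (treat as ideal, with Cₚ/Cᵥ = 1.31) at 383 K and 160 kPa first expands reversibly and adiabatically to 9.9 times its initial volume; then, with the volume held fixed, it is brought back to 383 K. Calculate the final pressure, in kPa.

P₃ ≈ 16.2 kPa

Adiabatic step (PV^γ = const): P₂ = 160×(1/9.9)^(1.31) = 7.94 kPa; T₂ = 383×(1/9.9)^(0.31) = 188.2 K.
Isochoric: P₃ = P₂(T₃/T₂) = 7.94 × (383/188.2) = 16.16 kPa.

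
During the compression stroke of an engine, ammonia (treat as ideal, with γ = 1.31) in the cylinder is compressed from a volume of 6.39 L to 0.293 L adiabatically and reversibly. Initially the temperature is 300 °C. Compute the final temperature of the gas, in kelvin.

Adiabatic: T₁V₁^(γ−1) = T₂V₂^(γ−1) ⇒ T₂ = T₁ (V₁/V₂)^(γ−1).
T₁ = 300 °C = 573.1 K.
T₂ = 573.1 × (6.39/0.293)^(0.31) = 1490 K.

T₂ ≈ 1490 K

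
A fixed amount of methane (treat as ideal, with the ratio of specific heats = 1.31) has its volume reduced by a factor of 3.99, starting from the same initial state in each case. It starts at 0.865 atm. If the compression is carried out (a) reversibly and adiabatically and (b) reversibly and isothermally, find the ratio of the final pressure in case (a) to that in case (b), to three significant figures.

P_adiabatic / P_isothermal ≈ 1.54

Isothermal: P_b = P₁(V₁/V₂) = 0.865×3.99.
Adiabatic: P_a = P₁(V₁/V₂)^γ = 0.865×3.99^(1.31).
P_a/P_b = (V₁/V₂)^(γ−1) = 3.99^(0.31) = 1.536.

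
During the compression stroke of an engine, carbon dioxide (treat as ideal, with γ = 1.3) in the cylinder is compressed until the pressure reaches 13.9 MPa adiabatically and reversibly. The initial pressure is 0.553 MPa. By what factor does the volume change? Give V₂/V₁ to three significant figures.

V₂/V₁ ≈ 0.0837

From PV^γ = const, V₂/V₁ = (P₁/P₂)^(1/γ).
V₂/V₁ = (0.553/13.9)^(0.769) = 0.08372.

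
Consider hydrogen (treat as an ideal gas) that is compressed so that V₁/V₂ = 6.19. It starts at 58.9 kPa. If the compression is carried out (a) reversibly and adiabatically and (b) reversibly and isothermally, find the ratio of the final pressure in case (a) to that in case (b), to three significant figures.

For a diatomic ideal gas γ = 7/5.
Isothermal: P_b = P₁(V₁/V₂) = 58.9×6.19.
Adiabatic: P_a = P₁(V₁/V₂)^γ = 58.9×6.19^(7/5).
P_a/P_b = (V₁/V₂)^(γ−1) = 6.19^(2/5) = 2.073.

P_adiabatic / P_isothermal ≈ 2.07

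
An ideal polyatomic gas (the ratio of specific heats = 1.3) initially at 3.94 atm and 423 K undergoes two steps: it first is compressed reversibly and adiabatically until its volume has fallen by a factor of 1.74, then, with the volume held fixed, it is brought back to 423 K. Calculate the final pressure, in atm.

P₃ ≈ 6.86 atm

Adiabatic step (PV^γ = const): P₂ = 3.94×1.74^(1.3) = 8.095 atm; T₂ = 423×1.74^(0.3) = 499.5 K.
Isochoric: P₃ = P₂(T₃/T₂) = 8.095 × (423/499.5) = 6.856 atm.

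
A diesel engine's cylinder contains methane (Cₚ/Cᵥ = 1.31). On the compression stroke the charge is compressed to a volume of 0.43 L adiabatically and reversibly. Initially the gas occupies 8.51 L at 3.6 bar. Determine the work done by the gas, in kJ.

P₂ = P₁(V₁/V₂)^γ = 3.6×(8.51/0.43)^(1.31) = 179.7 bar.
For a reversible adiabat, W_by_gas = (P₁V₁ − P₂V₂)/(γ−1).
W_by = (360000×0.00851 − 1.797×10^7×0.00043) / (0.31) = -15050 J.

W ≈ -15.1 kJ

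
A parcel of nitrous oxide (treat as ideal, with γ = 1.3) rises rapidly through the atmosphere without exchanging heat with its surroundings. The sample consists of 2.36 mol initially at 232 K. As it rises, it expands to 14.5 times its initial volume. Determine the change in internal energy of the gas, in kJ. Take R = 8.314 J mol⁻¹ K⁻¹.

For a reversible adiabat TV^(γ−1) is constant, so T₂ = T₁ (V₁/V₂)^(γ−1).
T₂ = 232 × (1/14.5)^(0.3) = 104 K.
Q = 0, so ΔU = W_on_gas = nCᵥΔT with Cᵥ = R/(γ−1) = 27.71 J/(mol·K).
ΔU = 2.36 × 27.71 × (104 − 232) = -8371 J.

ΔU ≈ -8.37 kJ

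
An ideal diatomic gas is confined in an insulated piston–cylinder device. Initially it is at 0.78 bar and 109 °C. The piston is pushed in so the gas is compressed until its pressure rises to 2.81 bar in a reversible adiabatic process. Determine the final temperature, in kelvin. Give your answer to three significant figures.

T₂ ≈ 551 K

Along an adiabat T P^((1−γ)/γ) is constant, so T₂ = T₁ (P₂/P₁)^((γ−1)/γ).
For a diatomic ideal gas γ = 7/5, so (γ−1)/γ = 2/7.
T₁ = 109 °C = 382.1 K.
T₂ = 382.1 × (2.81/0.78)^(2/7) = 551.1 K.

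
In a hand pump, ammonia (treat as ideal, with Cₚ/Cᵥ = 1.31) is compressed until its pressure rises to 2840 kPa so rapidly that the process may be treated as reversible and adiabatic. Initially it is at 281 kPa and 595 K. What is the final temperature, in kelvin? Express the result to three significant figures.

Along an adiabat T P^((1−γ)/γ) is constant, so T₂ = T₁ (P₂/P₁)^((γ−1)/γ).
T₂ = 595 × (2840/281)^(0.237) = 1029 K.

T₂ ≈ 1030 K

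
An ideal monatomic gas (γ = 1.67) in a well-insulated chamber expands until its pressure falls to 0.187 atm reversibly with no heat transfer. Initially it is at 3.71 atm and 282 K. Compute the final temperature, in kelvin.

T₂ ≈ 85.1 K

Along an adiabat T P^((1−γ)/γ) is constant, so T₂ = T₁ (P₂/P₁)^((γ−1)/γ).
T₂ = 282 × (0.187/3.71)^(0.401) = 85.05 K.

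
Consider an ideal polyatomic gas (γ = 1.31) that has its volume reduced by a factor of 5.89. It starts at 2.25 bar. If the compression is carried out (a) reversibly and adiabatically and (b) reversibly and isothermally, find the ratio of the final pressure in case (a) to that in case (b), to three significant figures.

Isothermal: P_b = P₁(V₁/V₂) = 2.25×5.89.
Adiabatic: P_a = P₁(V₁/V₂)^γ = 2.25×5.89^(1.31).
P_a/P_b = (V₁/V₂)^(γ−1) = 5.89^(0.31) = 1.733.

P_adiabatic / P_isothermal ≈ 1.73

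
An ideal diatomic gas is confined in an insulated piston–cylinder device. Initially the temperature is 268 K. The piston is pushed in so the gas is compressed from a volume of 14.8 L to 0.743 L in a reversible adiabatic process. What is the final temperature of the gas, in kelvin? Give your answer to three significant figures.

For a reversible adiabat TV^(γ−1) is constant, so T₂ = T₁ (V₁/V₂)^(γ−1).
For a diatomic ideal gas γ = 7/5, so γ−1 = 2/5.
T₂ = 268 × (14.8/0.743)^(2/5) = 886.8 K.

T₂ ≈ 887 K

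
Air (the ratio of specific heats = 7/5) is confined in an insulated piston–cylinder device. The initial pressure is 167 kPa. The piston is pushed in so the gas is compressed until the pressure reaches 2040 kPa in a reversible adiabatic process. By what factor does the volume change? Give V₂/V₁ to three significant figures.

V₂/V₁ ≈ 0.167

From PV^γ = const, V₂/V₁ = (P₁/P₂)^(1/γ).
V₂/V₁ = (167/2040)^(5/7) = 0.1674.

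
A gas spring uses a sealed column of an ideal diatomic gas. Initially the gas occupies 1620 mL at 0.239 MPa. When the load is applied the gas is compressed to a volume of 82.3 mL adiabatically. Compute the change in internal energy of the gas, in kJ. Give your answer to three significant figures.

γ = 7/5 for a diatomic ideal gas.
P₂ = P₁(V₁/V₂)^γ = 0.239×(1620/82.3)^(7/5) = 15.49 MPa.
For a reversible adiabat, W_by_gas = (P₁V₁ − P₂V₂)/(γ−1).
W_by = (239000×0.00162 − 1.549×10^7×8.23×10^-5) / (2/5) = -2220 J.
Q = 0 ⇒ ΔU = −W_by = 2220 J.

ΔU ≈ 2.22 kJ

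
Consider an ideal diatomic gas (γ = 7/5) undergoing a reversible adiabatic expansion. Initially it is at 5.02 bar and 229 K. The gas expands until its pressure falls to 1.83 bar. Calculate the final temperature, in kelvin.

Adiabatic: T₂/T₁ = (P₂/P₁)^((γ−1)/γ).
T₂ = 229 × (1.83/5.02)^(2/7) = 171.6 K.

T₂ ≈ 172 K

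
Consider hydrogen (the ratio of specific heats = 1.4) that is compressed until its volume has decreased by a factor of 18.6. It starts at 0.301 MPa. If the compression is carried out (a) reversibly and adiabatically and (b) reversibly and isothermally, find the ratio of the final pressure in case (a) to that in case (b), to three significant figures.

P_adiabatic / P_isothermal ≈ 3.22

Isothermal: P_b = P₁(V₁/V₂) = 0.301×18.6.
Adiabatic: P_a = P₁(V₁/V₂)^γ = 0.301×18.6^(1.4).
P_a/P_b = (V₁/V₂)^(γ−1) = 18.6^(0.4) = 3.22.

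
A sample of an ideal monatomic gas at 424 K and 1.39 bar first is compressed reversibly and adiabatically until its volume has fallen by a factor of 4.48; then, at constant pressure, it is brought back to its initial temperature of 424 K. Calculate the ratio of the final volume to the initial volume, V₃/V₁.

V₃/V₁ ≈ 0.0821

For a monatomic ideal gas γ = 5/3.
Adiabatic step: V₂/V₁ = 0.2232; T₂ = T₁·4.48^(2/3) = 1152 K.
Isobaric step: V₃/V₂ = T₃/T₂ = 424/1152.
V₃/V₁ = (V₂/V₁)(V₃/V₂) = 0.2232 × (424/1152) = 0.08214.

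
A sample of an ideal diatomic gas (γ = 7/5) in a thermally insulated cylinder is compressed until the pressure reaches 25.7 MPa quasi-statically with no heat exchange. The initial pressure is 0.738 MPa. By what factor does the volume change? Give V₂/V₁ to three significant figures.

From PV^γ = const, V₂/V₁ = (P₁/P₂)^(1/γ).
V₂/V₁ = (0.738/25.7)^(5/7) = 0.07919.

V₂/V₁ ≈ 0.0792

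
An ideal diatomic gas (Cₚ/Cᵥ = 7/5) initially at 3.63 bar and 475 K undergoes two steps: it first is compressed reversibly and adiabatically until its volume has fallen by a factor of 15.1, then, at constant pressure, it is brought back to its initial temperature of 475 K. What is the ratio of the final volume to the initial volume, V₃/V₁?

V₃/V₁ ≈ 0.0224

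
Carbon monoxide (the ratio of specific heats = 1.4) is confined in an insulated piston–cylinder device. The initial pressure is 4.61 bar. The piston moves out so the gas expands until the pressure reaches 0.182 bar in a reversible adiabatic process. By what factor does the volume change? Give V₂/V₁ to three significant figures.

From PV^γ = const, V₂/V₁ = (P₁/P₂)^(1/γ).
V₂/V₁ = (4.61/0.182)^(0.714) = 10.06.

V₂/V₁ ≈ 10.1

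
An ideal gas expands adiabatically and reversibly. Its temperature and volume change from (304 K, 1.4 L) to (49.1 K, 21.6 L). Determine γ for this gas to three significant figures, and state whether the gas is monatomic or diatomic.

γ ≈ 1.67; monatomic

TV^(γ−1) = const ⇒ γ − 1 = ln(T₂/T₁) / ln(V₁/V₂).
γ = 1 + ln(49.1/304) / ln(1.4/21.6) = 1.666.
γ ≈ 1.67 is close to 5/3, so the gas is monatomic.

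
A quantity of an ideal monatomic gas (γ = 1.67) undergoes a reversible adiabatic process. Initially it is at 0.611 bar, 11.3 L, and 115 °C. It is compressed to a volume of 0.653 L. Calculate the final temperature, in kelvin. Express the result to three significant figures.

For a reversible adiabat TV^(γ−1) is constant, so T₂ = T₁ (V₁/V₂)^(γ−1).
T₁ = 115 °C = 388.1 K.
T₂ = 388.1 × (11.3/0.653)^(0.67) = 2622 K.

T₂ ≈ 2620 K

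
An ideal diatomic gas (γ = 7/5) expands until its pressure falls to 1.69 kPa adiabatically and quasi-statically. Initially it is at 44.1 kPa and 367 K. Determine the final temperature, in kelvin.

T₂ ≈ 145 K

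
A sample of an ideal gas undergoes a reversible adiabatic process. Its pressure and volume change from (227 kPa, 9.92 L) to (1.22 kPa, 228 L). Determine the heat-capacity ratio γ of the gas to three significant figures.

γ ≈ 1.67

PV^γ = const ⇒ γ = ln(P₂/P₁) / ln(V₁/V₂).
γ = ln(1.22/227) / ln(9.92/228) = 1.667.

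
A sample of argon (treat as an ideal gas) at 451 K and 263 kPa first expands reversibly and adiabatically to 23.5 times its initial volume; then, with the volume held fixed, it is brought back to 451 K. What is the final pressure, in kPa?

For a monatomic ideal gas γ = 5/3.
Adiabatic step (PV^γ = const): P₂ = 263×(1/23.5)^(5/3) = 1.364 kPa; T₂ = 451×(1/23.5)^(2/3) = 54.97 K.
Isochoric: P₃ = P₂(T₃/T₂) = 1.364 × (451/54.97) = 11.19 kPa.

P₃ ≈ 11.2 kPa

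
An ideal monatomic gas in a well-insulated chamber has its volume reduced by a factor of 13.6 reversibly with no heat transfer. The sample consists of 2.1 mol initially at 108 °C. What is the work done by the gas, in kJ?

Adiabatic: T₁V₁^(γ−1) = T₂V₂^(γ−1) ⇒ T₂ = T₁ (V₁/V₂)^(γ−1).
γ = 5/3 for a monatomic ideal gas, so γ−1 = 2/3.
T₁ = 108 °C = 381.1 K.
T₂ = 381.1 × 13.6^(2/3) = 2172 K.
Q = 0, so ΔU = W_on_gas = nCᵥΔT with Cᵥ = R/(γ−1) = 12.47 J/(mol·K).
ΔU = 2.1 × 12.47 × (2172 − 381.1) = 46890 J.
Work done by the gas = −ΔU = -46890 J.

W ≈ -46.9 kJ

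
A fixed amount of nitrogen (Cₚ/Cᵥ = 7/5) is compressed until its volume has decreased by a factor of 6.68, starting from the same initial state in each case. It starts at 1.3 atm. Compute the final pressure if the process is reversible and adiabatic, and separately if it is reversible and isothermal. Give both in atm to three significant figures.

Isothermal: P₂ = P₁(V₁/V₂) = 1.3×6.68 = 8.684 atm.
Adiabatic: P₂ = P₁(V₁/V₂)^γ = 1.3×6.68^(7/5) = 18.56 atm.

adiabatic: 18.6 atm; isothermal: 8.68 atm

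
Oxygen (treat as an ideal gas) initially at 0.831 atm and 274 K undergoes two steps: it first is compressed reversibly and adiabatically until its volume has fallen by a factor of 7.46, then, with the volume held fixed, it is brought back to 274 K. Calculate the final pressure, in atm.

For a diatomic ideal gas γ = 7/5.
Adiabatic step (PV^γ = const): P₂ = 0.831×7.46^(7/5) = 13.85 atm; T₂ = 274×7.46^(2/5) = 612.1 K.
Isochoric: P₃ = P₂(T₃/T₂) = 13.85 × (274/612.1) = 6.199 atm.

P₃ ≈ 6.20 atm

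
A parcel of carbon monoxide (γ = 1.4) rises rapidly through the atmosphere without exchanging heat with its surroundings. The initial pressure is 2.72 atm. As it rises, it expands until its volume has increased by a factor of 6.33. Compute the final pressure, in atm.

P₂ ≈ 0.205 atm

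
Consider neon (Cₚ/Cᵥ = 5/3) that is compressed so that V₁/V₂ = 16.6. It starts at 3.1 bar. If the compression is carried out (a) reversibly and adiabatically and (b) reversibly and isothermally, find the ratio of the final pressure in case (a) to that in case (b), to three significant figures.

Isothermal: P_b = P₁(V₁/V₂) = 3.1×16.6.
Adiabatic: P_a = P₁(V₁/V₂)^γ = 3.1×16.6^(5/3).
P_a/P_b = (V₁/V₂)^(γ−1) = 16.6^(2/3) = 6.507.

P_adiabatic / P_isothermal ≈ 6.51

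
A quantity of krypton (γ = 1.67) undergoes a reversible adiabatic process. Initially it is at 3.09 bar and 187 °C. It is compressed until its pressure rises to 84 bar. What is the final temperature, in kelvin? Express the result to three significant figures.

T₂ ≈ 1730 K

Adiabatic: T₂/T₁ = (P₂/P₁)^((γ−1)/γ).
T₁ = 187 °C = 460.1 K.
T₂ = 460.1 × (84/3.09)^(0.401) = 1731 K.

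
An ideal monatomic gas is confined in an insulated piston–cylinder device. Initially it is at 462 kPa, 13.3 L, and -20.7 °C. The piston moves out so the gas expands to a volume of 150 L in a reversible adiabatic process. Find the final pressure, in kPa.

P₂ ≈ 8.15 kPa

Adiabatic: P₁V₁^γ = P₂V₂^γ ⇒ P₂ = P₁ (V₁/V₂)^γ.
γ = 5/3 for a monatomic ideal gas.
P₂ = 462 × (13.3/150)^(5/3) = 8.145 kPa.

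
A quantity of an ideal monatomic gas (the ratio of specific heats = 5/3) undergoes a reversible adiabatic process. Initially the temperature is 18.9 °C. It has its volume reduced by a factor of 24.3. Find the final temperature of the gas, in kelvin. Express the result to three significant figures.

T₂ ≈ 2450 K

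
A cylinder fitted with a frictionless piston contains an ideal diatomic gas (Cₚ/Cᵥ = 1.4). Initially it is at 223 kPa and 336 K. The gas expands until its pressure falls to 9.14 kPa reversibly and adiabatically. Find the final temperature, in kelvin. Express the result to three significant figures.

T₂ ≈ 135 K

Along an adiabat T P^((1−γ)/γ) is constant, so T₂ = T₁ (P₂/P₁)^((γ−1)/γ).
T₂ = 336 × (9.14/223)^(0.286) = 134.9 K.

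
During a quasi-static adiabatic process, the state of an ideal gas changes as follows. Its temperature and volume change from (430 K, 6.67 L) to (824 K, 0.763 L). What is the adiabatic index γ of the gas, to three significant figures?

γ ≈ 1.30

TV^(γ−1) = const ⇒ γ − 1 = ln(T₂/T₁) / ln(V₁/V₂).
γ = 1 + ln(824/430) / ln(6.67/0.763) = 1.3.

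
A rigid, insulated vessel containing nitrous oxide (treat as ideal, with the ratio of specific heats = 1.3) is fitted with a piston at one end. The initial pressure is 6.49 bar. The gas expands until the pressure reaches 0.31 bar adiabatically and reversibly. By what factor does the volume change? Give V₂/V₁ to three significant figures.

V₂/V₁ ≈ 10.4

From PV^γ = const, V₂/V₁ = (P₁/P₂)^(1/γ).
V₂/V₁ = (6.49/0.31)^(0.769) = 10.38.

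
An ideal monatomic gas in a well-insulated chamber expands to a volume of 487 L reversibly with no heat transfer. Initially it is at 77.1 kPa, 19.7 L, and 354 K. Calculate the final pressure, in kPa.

Adiabatic: P₁V₁^γ = P₂V₂^γ ⇒ P₂ = P₁ (V₁/V₂)^γ.
γ = 5/3 for a monatomic ideal gas.
P₂ = 77.1 × (19.7/487)^(5/3) = 0.3675 kPa.

P₂ ≈ 0.368 kPa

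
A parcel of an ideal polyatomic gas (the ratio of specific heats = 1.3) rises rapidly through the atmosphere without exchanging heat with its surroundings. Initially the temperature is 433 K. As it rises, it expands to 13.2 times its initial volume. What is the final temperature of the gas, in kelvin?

T₂ ≈ 200 K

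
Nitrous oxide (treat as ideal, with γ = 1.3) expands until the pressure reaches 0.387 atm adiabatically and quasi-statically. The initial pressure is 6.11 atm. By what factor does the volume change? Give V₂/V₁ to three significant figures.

From PV^γ = const, V₂/V₁ = (P₁/P₂)^(1/γ).
V₂/V₁ = (6.11/0.387)^(0.769) = 8.352.

V₂/V₁ ≈ 8.35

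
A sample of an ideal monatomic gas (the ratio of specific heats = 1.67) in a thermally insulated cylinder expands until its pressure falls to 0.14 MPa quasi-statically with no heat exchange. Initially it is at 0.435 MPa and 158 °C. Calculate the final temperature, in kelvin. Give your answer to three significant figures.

T₂ ≈ 274 K

Adiabatic: T₂/T₁ = (P₂/P₁)^((γ−1)/γ).
T₁ = 158 °C = 431.1 K.
T₂ = 431.1 × (0.14/0.435)^(0.401) = 273.6 K.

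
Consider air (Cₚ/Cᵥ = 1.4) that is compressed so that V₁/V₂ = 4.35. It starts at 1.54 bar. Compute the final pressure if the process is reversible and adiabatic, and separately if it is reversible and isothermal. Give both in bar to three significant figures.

Isothermal: P₂ = P₁(V₁/V₂) = 1.54×4.35 = 6.699 bar.
Adiabatic: P₂ = P₁(V₁/V₂)^γ = 1.54×4.35^(1.4) = 12.06 bar.

adiabatic: 12.1 bar; isothermal: 6.70 bar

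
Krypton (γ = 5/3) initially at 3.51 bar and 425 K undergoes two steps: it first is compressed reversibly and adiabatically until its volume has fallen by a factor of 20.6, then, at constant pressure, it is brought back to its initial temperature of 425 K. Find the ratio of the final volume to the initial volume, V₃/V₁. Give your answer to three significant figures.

V₃/V₁ ≈ 0.00646

Adiabatic step: V₂/V₁ = 0.04854; T₂ = T₁·20.6^(2/3) = 3194 K.
Isobaric step: V₃/V₂ = T₃/T₂ = 425/3194.
V₃/V₁ = (V₂/V₁)(V₃/V₂) = 0.04854 × (425/3194) = 0.00646.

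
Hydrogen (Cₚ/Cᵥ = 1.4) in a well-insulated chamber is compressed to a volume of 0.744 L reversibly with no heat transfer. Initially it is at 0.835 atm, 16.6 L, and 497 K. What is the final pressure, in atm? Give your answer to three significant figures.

P₂ ≈ 64.5 atm

Adiabatic: P₁V₁^γ = P₂V₂^γ ⇒ P₂ = P₁ (V₁/V₂)^γ.
P₂ = 0.835 × (16.6/0.744)^(1.4) = 64.51 atm.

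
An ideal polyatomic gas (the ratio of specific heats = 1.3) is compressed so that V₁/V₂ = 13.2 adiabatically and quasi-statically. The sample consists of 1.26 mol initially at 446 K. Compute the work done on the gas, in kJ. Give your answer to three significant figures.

W ≈ 18.2 kJ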